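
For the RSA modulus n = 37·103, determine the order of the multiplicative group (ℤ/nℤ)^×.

3672

φ(37) = 37 − 1 = 36.
φ(103) = 103 − 1 = 102.
Multiply: 36 · 102 = 3672.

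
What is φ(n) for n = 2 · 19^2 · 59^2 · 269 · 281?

87821112960

φ(189976473098) = 189976473098 · (1 − 1/2) · (1 − 1/19) · (1 − 1/59) · (1 − 1/269) · (1 − 1/281)
       = 189976473098 · 78341760/169470538 = 87821112960.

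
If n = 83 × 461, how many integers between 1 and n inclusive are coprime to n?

37720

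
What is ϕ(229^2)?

φ(229^2) = 229^1·(229−1) = 229·228 = 52212.

52212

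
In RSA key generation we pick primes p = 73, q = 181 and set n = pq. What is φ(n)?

φ(13213) = 13213 · (1 − 1/73) · (1 − 1/181)
       = 13213 · 12960/13213 = 12960.

12960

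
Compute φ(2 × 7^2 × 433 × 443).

8019648

φ(2) = 2 − 1 = 1.
φ(7^2) = 7^2 − 7^1 = 49 − 7 = 42.
φ(433) = 433 − 1 = 432.
φ(443) = 443 − 1 = 442.
φ(18798262) = 1 × 42 × 432 × 442 = 8019648.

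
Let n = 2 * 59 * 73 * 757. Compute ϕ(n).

φ(6520798) = 6520798 · (1 − 1/2) · (1 − 1/59) · (1 − 1/73) · (1 − 1/757)
       = 6520798 · 3157056/6520798 = 3157056.

3157056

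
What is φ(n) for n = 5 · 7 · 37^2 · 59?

φ(5) = 5 − 1 = 4.
φ(7) = 7 − 1 = 6.
φ(37^2) = 37^1·(37−1) = 37·36 = 1332.
φ(59) = 59 − 1 = 58.
Multiply: 4 · 6 · 1332 · 58 = 1854144.

1854144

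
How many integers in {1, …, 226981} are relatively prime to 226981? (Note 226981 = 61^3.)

223260

φ(61^3) = 61^2·(61−1) = 3721·60 = 223260.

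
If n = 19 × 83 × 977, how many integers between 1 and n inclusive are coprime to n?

1440576

φ(19) = 19 − 1 = 18.
φ(83) = 83 − 1 = 82.
φ(977) = 977 − 1 = 976.
Since φ is multiplicative, φ(1540729) = 18 · 82 · 976 = 1440576.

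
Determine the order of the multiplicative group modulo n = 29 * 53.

1456

φ(29) = 29 − 1 = 28.
φ(53) = 53 − 1 = 52.
φ(1537) = 28 × 52 = 1456.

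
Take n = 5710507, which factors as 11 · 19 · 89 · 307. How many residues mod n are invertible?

4847040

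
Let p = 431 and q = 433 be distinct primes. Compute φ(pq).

φ(n) = (p − 1)(q − 1) = (431−1)(433−1) = 430·432 = 185760.

185760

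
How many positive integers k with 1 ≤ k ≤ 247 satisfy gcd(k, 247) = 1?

216

247 = 13 * 19.
φ(247) = 247 · (1 − 1/13) · (1 − 1/19)
       = 247 · 216/247 = 216.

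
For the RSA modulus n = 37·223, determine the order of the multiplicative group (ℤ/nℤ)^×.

For distinct primes, φ(pq) = (p−1)(q−1) = 36 × 222 = 7992.

7992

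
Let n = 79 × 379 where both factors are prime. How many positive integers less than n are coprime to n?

φ(29941) = 29941 · (1 − 1/79) · (1 − 1/379)
       = 29941 · 29484/29941 = 29484.

29484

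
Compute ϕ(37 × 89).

3168

φ(3293) = 3293 · (1 − 1/37) · (1 − 1/89)
       = 3293 · 3168/3293 = 3168.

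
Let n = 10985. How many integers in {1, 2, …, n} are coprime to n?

Prime factorization: 10985 = 5 · 13^3.
φ(10985) = 10985 · (1 − 1/5) · (1 − 1/13)
       = 10985 · 48/65 = 8112.

8112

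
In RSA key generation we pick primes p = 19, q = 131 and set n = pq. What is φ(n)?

2340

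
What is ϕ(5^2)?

φ(5^2) = 5^2 − 5^1 = 25 − 5 = 20.

20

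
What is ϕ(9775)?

7040

First factor: 9775 = 5^2 * 17 * 23.
φ(9775) = 9775 · (1 − 1/5) · (1 − 1/17) · (1 − 1/23)
       = 9775 · 1408/1955 = 7040.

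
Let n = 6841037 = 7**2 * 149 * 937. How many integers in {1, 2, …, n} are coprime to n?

5818176

φ(6841037) = 6841037 · (1 − 1/7) · (1 − 1/149) · (1 − 1/937)
       = 6841037 · 831168/977291 = 5818176.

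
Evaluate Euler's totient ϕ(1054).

Prime factorization: 1054 = 2 * 17 * 31.
φ(1054) = 1054 · (1 − 1/2) · (1 − 1/17) · (1 − 1/31)
       = 1054 · 480/1054 = 480.

480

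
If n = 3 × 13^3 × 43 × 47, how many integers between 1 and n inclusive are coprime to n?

7836192

φ(13320411) = 13320411 · (1 − 1/3) · (1 − 1/13) · (1 − 1/43) · (1 − 1/47)
       = 13320411 · 46368/78819 = 7836192.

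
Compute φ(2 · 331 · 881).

φ(583222) = 583222 · (1 − 1/2) · (1 − 1/331) · (1 − 1/881)
       = 583222 · 290400/583222 = 290400.

290400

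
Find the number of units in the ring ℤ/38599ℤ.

Factor 38599: 38599 = 11^3 · 29.
φ(11^3) = 11^2·(11−1) = 121·10 = 1210.
φ(29) = 29 − 1 = 28.
Multiply: 1210 · 28 = 33880.

33880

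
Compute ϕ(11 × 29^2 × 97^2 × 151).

φ(11) = 11 − 1 = 10.
φ(29^2) = 29^1·(29−1) = 29·28 = 812.
φ(97^2) = 97^2 − 97^1 = 9409 − 97 = 9312.
φ(151) = 151 − 1 = 150.
Since φ is multiplicative, φ(13143441509) = 10 · 812 · 9312 · 150 = 11342016000.

11342016000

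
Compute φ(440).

160

Prime factorization: 440 = 2^3 × 5 × 11.
φ(2^3) = 2^2·(2−1) = 4·1 = 4.
φ(5) = 5 − 1 = 4.
φ(11) = 11 − 1 = 10.
φ(440) = 4 × 4 × 10 = 160.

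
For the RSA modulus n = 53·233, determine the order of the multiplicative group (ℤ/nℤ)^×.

For distinct primes, φ(pq) = (p−1)(q−1) = 52 × 232 = 12064.

12064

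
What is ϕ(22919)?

20160

22919 = 13 × 41 × 43.
φ(13) = 13 − 1 = 12.
φ(41) = 41 − 1 = 40.
φ(43) = 43 − 1 = 42.
Multiply: 12 · 40 · 42 = 20160.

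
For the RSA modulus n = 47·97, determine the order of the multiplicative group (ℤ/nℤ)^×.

φ(4559) = 4559 · (1 − 1/47) · (1 − 1/97)
       = 4559 · 4416/4559 = 4416.

4416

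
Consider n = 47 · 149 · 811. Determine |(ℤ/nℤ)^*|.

5514480

φ(47) = 47 − 1 = 46.
φ(149) = 149 − 1 = 148.
φ(811) = 811 − 1 = 810.
φ(5679433) = 46 × 148 × 810 = 5514480.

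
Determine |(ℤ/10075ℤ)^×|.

7200

First factor: 10075 = 5^2 * 13 * 31.
φ(5^2) = 5^2 − 5^1 = 25 − 5 = 20.
φ(13) = 13 − 1 = 12.
φ(31) = 31 − 1 = 30.
Since φ is multiplicative, φ(10075) = 20 · 12 · 30 = 7200.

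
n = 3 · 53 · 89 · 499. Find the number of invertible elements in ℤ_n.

4557696

φ(3) = 3 − 1 = 2.
φ(53) = 53 − 1 = 52.
φ(89) = 89 − 1 = 88.
φ(499) = 499 − 1 = 498.
φ(7061349) = 2 × 52 × 88 × 498 = 4557696.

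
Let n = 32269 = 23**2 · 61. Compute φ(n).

30360

φ(32269) = 32269 · (1 − 1/23) · (1 − 1/61)
       = 32269 · 1320/1403 = 30360.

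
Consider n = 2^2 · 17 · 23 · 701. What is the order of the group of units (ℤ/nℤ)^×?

φ(2^2) = 2^1·(2−1) = 2·1 = 2.
φ(17) = 17 − 1 = 16.
φ(23) = 23 − 1 = 22.
φ(701) = 701 − 1 = 700.
Multiply: 2 · 16 · 22 · 700 = 492800.

492800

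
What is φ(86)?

Prime factorization: 86 = 2 * 43.
φ(86) = 86 · (1 − 1/2) · (1 − 1/43)
       = 86 · 42/86 = 42.

42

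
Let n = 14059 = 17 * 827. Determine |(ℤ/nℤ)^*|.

φ(14059) = 14059 · (1 − 1/17) · (1 − 1/827)
       = 14059 · 13216/14059 = 13216.

13216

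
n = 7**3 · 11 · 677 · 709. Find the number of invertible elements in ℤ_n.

1407107520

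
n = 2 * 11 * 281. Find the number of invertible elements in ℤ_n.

2800

φ(2) = 2 − 1 = 1.
φ(11) = 11 − 1 = 10.
φ(281) = 281 − 1 = 280.
Multiply: 1 · 10 · 280 = 2800.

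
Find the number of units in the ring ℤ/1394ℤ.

Prime factorization: 1394 = 2 * 17 * 41.
φ(2) = 2 − 1 = 1.
φ(17) = 17 − 1 = 16.
φ(41) = 41 − 1 = 40.
φ(1394) = 1 × 16 × 40 = 640.

640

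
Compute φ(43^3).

77658

φ(43^3) = 43^2·(43−1) = 1849·42 = 77658.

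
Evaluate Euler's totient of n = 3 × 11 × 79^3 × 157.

1518809760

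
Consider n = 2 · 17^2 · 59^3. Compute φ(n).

φ(118709062) = 118709062 · (1 − 1/2) · (1 − 1/17) · (1 − 1/59)
       = 118709062 · 928/2006 = 54916256.

54916256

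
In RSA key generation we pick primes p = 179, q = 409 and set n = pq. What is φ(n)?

72624

φ(n) = (p − 1)(q − 1) = (179−1)(409−1) = 178·408 = 72624.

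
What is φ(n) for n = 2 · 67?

66

φ(134) = 134 · (1 − 1/2) · (1 − 1/67)
       = 134 · 66/134 = 66.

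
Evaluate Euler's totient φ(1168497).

First factor: 1168497 = 3^2 · 11^2 · 29 · 37.
φ(1168497) = 1168497 · (1 − 1/3) · (1 − 1/11) · (1 − 1/29) · (1 − 1/37)
       = 1168497 · 20160/35409 = 665280.

665280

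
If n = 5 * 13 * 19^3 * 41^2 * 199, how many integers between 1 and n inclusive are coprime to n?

101281466880

φ(5) = 5 − 1 = 4.
φ(13) = 13 − 1 = 12.
φ(19^3) = 19^2·(19−1) = 361·18 = 6498.
φ(41^2) = 41^1·(41−1) = 41·40 = 1640.
φ(199) = 199 − 1 = 198.
Since φ is multiplicative, φ(149140278365) = 4 · 12 · 6498 · 1640 · 198 = 101281466880.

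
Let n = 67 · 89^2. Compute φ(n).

516912

φ(530707) = 530707 · (1 − 1/67) · (1 − 1/89)
       = 530707 · 5808/5963 = 516912.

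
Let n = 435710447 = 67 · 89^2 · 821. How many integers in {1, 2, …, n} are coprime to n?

φ(435710447) = 435710447 · (1 − 1/67) · (1 − 1/89) · (1 − 1/821)
       = 435710447 · 4762560/4895623 = 423867840.

423867840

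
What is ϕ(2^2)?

φ(4) = 4 · (1 − 1/2)
       = 4 · 1/2 = 2.

2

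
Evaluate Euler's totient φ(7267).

Prime factorization: 7267 = 13^2 · 43.
φ(13^2) = 13^2 − 13^1 = 169 − 13 = 156.
φ(43) = 43 − 1 = 42.
Multiply: 156 · 42 = 6552.

6552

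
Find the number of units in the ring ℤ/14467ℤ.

12672

14467 = 17 · 23 · 37.
φ(17) = 17 − 1 = 16.
φ(23) = 23 − 1 = 22.
φ(37) = 37 − 1 = 36.
Since φ is multiplicative, φ(14467) = 16 · 22 · 36 = 12672.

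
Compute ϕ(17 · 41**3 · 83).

88218880

φ(17) = 17 − 1 = 16.
φ(41^3) = 41^2·(41−1) = 1681·40 = 67240.
φ(83) = 83 − 1 = 82.
Multiply: 16 · 67240 · 82 = 88218880.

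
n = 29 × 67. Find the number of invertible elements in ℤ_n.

φ(29) = 29 − 1 = 28.
φ(67) = 67 − 1 = 66.
Multiply: 28 · 66 = 1848.

1848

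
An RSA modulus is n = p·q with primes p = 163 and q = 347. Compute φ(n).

φ(pq) = (p−1)(q−1) = 162 · 346 = 56052.

56052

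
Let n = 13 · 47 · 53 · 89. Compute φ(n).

2525952

φ(2882087) = 2882087 · (1 − 1/13) · (1 − 1/47) · (1 − 1/53) · (1 − 1/89)
       = 2882087 · 2525952/2882087 = 2525952.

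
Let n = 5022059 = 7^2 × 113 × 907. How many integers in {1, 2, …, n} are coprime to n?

4261824

φ(5022059) = 5022059 · (1 − 1/7) · (1 − 1/113) · (1 − 1/907)
       = 5022059 · 608832/717437 = 4261824.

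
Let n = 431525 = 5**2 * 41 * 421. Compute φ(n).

336000

φ(5^2) = 5^1·(5−1) = 5·4 = 20.
φ(41) = 41 − 1 = 40.
φ(421) = 421 − 1 = 420.
φ(431525) = 20 × 40 × 420 = 336000.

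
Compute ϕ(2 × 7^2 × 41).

φ(2) = 2 − 1 = 1.
φ(7^2) = 7^1·(7−1) = 7·6 = 42.
φ(41) = 41 − 1 = 40.
Multiply: 1 · 42 · 40 = 1680.

1680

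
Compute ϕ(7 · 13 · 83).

5904

φ(7553) = 7553 · (1 − 1/7) · (1 − 1/13) · (1 − 1/83)
       = 7553 · 5904/7553 = 5904.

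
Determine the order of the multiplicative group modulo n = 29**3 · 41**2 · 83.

3166735040

φ(3402826447) = 3402826447 · (1 − 1/29) · (1 − 1/41) · (1 − 1/83)
       = 3402826447 · 91840/98687 = 3166735040.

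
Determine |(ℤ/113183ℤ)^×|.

85536

Factor 113183: 113183 = 7 × 19 × 23 × 37.
φ(7) = 7 − 1 = 6.
φ(19) = 19 − 1 = 18.
φ(23) = 23 − 1 = 22.
φ(37) = 37 − 1 = 36.
φ(113183) = 6 × 18 × 22 × 36 = 85536.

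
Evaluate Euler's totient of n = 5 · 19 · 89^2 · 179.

φ(5) = 5 − 1 = 4.
φ(19) = 19 − 1 = 18.
φ(89^2) = 89^2 − 89^1 = 7921 − 89 = 7832.
φ(179) = 179 − 1 = 178.
Since φ is multiplicative, φ(134696605) = 4 · 18 · 7832 · 178 = 100374912.

100374912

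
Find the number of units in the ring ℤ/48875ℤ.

35200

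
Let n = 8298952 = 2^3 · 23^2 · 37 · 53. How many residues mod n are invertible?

φ(8298952) = 8298952 · (1 − 1/2) · (1 − 1/23) · (1 − 1/37) · (1 − 1/53)
       = 8298952 · 41184/90206 = 3788928.

3788928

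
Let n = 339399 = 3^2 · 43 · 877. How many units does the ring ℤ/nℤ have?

φ(339399) = 339399 · (1 − 1/3) · (1 − 1/43) · (1 − 1/877)
       = 339399 · 73584/113133 = 220752.

220752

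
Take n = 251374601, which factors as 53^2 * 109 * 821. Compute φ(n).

φ(251374601) = 251374601 · (1 − 1/53) · (1 − 1/109) · (1 − 1/821)
       = 251374601 · 4605120/4742917 = 244071360.

244071360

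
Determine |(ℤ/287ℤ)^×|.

240

First factor: 287 = 7 · 41.
φ(287) = 287 · (1 − 1/7) · (1 − 1/41)
       = 287 · 240/287 = 240.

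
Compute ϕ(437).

396

Factor 437: 437 = 19 * 23.
φ(437) = 437 · (1 − 1/19) · (1 − 1/23)
       = 437 · 396/437 = 396.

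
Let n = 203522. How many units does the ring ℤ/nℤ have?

89320

Factor 203522: 203522 = 2 · 11^2 · 29^2.
φ(2) = 2 − 1 = 1.
φ(11^2) = 11^1·(11−1) = 11·10 = 110.
φ(29^2) = 29^1·(29−1) = 29·28 = 812.
Multiply: 1 · 110 · 812 = 89320.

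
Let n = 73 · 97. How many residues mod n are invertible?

6912

φ(73) = 73 − 1 = 72.
φ(97) = 97 − 1 = 96.
Multiply: 72 · 96 = 6912.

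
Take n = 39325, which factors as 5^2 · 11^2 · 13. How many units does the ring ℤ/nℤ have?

26400

φ(5^2) = 5^1·(5−1) = 5·4 = 20.
φ(11^2) = 11^1·(11−1) = 11·10 = 110.
φ(13) = 13 − 1 = 12.
Since φ is multiplicative, φ(39325) = 20 · 110 · 12 = 26400.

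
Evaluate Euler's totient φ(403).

First factor: 403 = 13 × 31.
φ(403) = 403 · (1 − 1/13) · (1 − 1/31)
       = 403 · 360/403 = 360.

360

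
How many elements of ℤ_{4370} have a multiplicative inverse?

1584

First factor: 4370 = 2 * 5 * 19 * 23.
φ(4370) = 4370 · (1 − 1/2) · (1 − 1/5) · (1 − 1/19) · (1 − 1/23)
       = 4370 · 1584/4370 = 1584.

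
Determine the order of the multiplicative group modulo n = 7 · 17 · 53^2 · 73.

φ(7) = 7 − 1 = 6.
φ(17) = 17 − 1 = 16.
φ(53^2) = 53^2 − 53^1 = 2809 − 53 = 2756.
φ(73) = 73 − 1 = 72.
φ(24401783) = 6 × 16 × 2756 × 72 = 19049472.

19049472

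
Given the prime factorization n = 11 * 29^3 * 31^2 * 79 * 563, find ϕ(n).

9599926190400

φ(11466887524763) = 11466887524763 · (1 − 1/11) · (1 − 1/29) · (1 − 1/31) · (1 − 1/79) · (1 − 1/563)
       = 11466887524763 · 368222400/439833053 = 9599926190400.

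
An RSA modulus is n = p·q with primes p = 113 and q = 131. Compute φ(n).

φ(pq) = (p−1)(q−1) = 112 · 130 = 14560.

14560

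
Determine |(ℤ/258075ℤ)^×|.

129600

258075 = 3^2 · 5^2 · 31 · 37.
φ(258075) = 258075 · (1 − 1/3) · (1 − 1/5) · (1 − 1/31) · (1 − 1/37)
       = 258075 · 8640/17205 = 129600.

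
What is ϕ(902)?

400

Factor 902: 902 = 2 × 11 × 41.
φ(902) = 902 · (1 − 1/2) · (1 − 1/11) · (1 − 1/41)
       = 902 · 400/902 = 400.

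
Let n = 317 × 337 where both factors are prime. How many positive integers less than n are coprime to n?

φ(317) = 317 − 1 = 316.
φ(337) = 337 − 1 = 336.
φ(106829) = 316 × 336 = 106176.

106176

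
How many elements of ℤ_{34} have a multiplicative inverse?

34 = 2 × 17.
φ(34) = 34 · (1 − 1/2) · (1 − 1/17)
       = 34 · 16/34 = 16.

16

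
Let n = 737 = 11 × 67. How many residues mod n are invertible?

660

φ(11) = 11 − 1 = 10.
φ(67) = 67 − 1 = 66.
Multiply: 10 · 66 = 660.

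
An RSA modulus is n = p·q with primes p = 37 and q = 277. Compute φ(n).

φ(pq) = (p−1)(q−1) = 36 · 276 = 9936.

9936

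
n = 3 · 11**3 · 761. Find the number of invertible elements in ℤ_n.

φ(3) = 3 − 1 = 2.
φ(11^3) = 11^2·(11−1) = 121·10 = 1210.
φ(761) = 761 − 1 = 760.
Multiply: 2 · 1210 · 760 = 1839200.

1839200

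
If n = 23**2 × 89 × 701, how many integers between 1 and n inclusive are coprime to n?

31169600

φ(23^2) = 23^2 − 23^1 = 529 − 23 = 506.
φ(89) = 89 − 1 = 88.
φ(701) = 701 − 1 = 700.
Since φ is multiplicative, φ(33003781) = 506 · 88 · 700 = 31169600.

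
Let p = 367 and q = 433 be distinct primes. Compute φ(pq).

158112

For distinct primes, φ(pq) = (p−1)(q−1) = 366 × 432 = 158112.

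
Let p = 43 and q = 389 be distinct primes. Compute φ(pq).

φ(16727) = 16727 · (1 − 1/43) · (1 − 1/389)
       = 16727 · 16296/16727 = 16296.

16296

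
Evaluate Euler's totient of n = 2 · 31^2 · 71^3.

φ(2) = 2 − 1 = 1.
φ(31^2) = 31^2 − 31^1 = 961 − 31 = 930.
φ(71^3) = 71^3 − 71^2 = 357911 − 5041 = 352870.
Multiply: 1 · 930 · 352870 = 328169100.

328169100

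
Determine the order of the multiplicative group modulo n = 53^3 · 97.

φ(14441069) = 14441069 · (1 − 1/53) · (1 − 1/97)
       = 14441069 · 4992/5141 = 14022528.

14022528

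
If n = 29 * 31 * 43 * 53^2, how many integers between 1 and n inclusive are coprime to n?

97231680

φ(108587513) = 108587513 · (1 − 1/29) · (1 − 1/31) · (1 − 1/43) · (1 − 1/53)
       = 108587513 · 1834560/2048821 = 97231680.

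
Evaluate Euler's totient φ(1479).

Factor 1479: 1479 = 3 · 17 · 29.
φ(1479) = 1479 · (1 − 1/3) · (1 − 1/17) · (1 − 1/29)
       = 1479 · 896/1479 = 896.

896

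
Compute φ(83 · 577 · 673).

31739904

φ(83) = 83 − 1 = 82.
φ(577) = 577 − 1 = 576.
φ(673) = 673 − 1 = 672.
Since φ is multiplicative, φ(32230643) = 82 · 576 · 672 = 31739904.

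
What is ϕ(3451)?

2688

3451 = 7 * 17 * 29.
φ(3451) = 3451 · (1 − 1/7) · (1 − 1/17) · (1 − 1/29)
       = 3451 · 2688/3451 = 2688.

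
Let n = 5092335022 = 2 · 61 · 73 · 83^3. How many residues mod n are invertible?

φ(2) = 2 − 1 = 1.
φ(61) = 61 − 1 = 60.
φ(73) = 73 − 1 = 72.
φ(83^3) = 83^3 − 83^2 = 571787 − 6889 = 564898.
Multiply: 1 · 60 · 72 · 564898 = 2440359360.

2440359360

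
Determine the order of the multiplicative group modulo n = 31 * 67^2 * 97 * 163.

φ(2200242949) = 2200242949 · (1 − 1/31) · (1 − 1/67) · (1 − 1/97) · (1 − 1/163)
       = 2200242949 · 30792960/32839447 = 2063128320.

2063128320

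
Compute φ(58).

28

First factor: 58 = 2 * 29.
φ(58) = 58 · (1 − 1/2) · (1 − 1/29)
       = 58 · 28/58 = 28.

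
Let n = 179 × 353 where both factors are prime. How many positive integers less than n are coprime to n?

φ(63187) = 63187 · (1 − 1/179) · (1 − 1/353)
       = 63187 · 62656/63187 = 62656.

62656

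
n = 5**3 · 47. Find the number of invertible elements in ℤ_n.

φ(5875) = 5875 · (1 − 1/5) · (1 − 1/47)
       = 5875 · 184/235 = 4600.

4600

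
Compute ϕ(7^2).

φ(49) = 49 · (1 − 1/7)
       = 49 · 6/7 = 42.

42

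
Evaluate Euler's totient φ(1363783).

1209600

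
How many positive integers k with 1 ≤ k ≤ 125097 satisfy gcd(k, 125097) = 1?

125097 = 3 · 7^2 · 23 · 37.
φ(3) = 3 − 1 = 2.
φ(7^2) = 7^1·(7−1) = 7·6 = 42.
φ(23) = 23 − 1 = 22.
φ(37) = 37 − 1 = 36.
Multiply: 2 · 42 · 22 · 36 = 66528.

66528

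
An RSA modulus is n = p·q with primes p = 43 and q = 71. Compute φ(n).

2940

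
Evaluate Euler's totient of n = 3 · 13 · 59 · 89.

φ(3) = 3 − 1 = 2.
φ(13) = 13 − 1 = 12.
φ(59) = 59 − 1 = 58.
φ(89) = 89 − 1 = 88.
Multiply: 2 · 12 · 58 · 88 = 122496.

122496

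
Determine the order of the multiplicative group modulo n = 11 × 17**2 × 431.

1169600

φ(1370149) = 1370149 · (1 − 1/11) · (1 − 1/17) · (1 − 1/431)
       = 1370149 · 68800/80597 = 1169600.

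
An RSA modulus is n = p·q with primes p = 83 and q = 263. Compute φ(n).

21484

φ(n) = (p − 1)(q − 1) = (83−1)(263−1) = 82·262 = 21484.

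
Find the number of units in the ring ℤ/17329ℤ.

Prime factorization: 17329 = 13 * 31 * 43.
φ(13) = 13 − 1 = 12.
φ(31) = 31 − 1 = 30.
φ(43) = 43 − 1 = 42.
Multiply: 12 · 30 · 42 = 15120.

15120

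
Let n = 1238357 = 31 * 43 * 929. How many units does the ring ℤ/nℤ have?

φ(31) = 31 − 1 = 30.
φ(43) = 43 − 1 = 42.
φ(929) = 929 − 1 = 928.
Multiply: 30 · 42 · 928 = 1169280.

1169280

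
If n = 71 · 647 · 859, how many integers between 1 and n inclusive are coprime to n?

38798760

φ(39459883) = 39459883 · (1 − 1/71) · (1 − 1/647) · (1 − 1/859)
       = 39459883 · 38798760/39459883 = 38798760.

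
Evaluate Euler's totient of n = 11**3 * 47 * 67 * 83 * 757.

227731331520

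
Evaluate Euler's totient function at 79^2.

6162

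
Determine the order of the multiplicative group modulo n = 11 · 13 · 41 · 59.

278400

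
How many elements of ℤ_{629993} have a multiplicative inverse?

465696

Prime factorization: 629993 = 7^2 · 13 · 23 · 43.
φ(629993) = 629993 · (1 − 1/7) · (1 − 1/13) · (1 − 1/23) · (1 − 1/43)
       = 629993 · 66528/89999 = 465696.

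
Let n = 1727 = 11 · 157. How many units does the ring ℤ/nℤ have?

φ(1727) = 1727 · (1 − 1/11) · (1 − 1/157)
       = 1727 · 1560/1727 = 1560.

1560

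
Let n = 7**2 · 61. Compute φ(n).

φ(7^2) = 7^1·(7−1) = 7·6 = 42.
φ(61) = 61 − 1 = 60.
φ(2989) = 42 × 60 = 2520.

2520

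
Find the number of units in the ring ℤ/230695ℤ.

Prime factorization: 230695 = 5 × 29 × 37 × 43.
φ(5) = 5 − 1 = 4.
φ(29) = 29 − 1 = 28.
φ(37) = 37 − 1 = 36.
φ(43) = 43 − 1 = 42.
Multiply: 4 · 28 · 36 · 42 = 169344.

169344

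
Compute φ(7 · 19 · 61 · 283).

φ(2295979) = 2295979 · (1 − 1/7) · (1 − 1/19) · (1 − 1/61) · (1 − 1/283)
       = 2295979 · 1827360/2295979 = 1827360.

1827360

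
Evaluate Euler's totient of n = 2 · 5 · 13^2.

624

φ(1690) = 1690 · (1 − 1/2) · (1 − 1/5) · (1 − 1/13)
       = 1690 · 48/130 = 624.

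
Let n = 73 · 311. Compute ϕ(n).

22320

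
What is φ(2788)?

Prime factorization: 2788 = 2^2 × 17 × 41.
φ(2^2) = 2^2 − 2^1 = 4 − 2 = 2.
φ(17) = 17 − 1 = 16.
φ(41) = 41 − 1 = 40.
φ(2788) = 2 × 16 × 40 = 1280.

1280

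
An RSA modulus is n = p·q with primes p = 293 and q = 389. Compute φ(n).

113296

For distinct primes, φ(pq) = (p−1)(q−1) = 292 × 388 = 113296.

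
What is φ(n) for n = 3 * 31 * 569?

φ(3) = 3 − 1 = 2.
φ(31) = 31 − 1 = 30.
φ(569) = 569 − 1 = 568.
Since φ is multiplicative, φ(52917) = 2 · 30 · 568 = 34080.

34080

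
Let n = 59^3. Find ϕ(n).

φ(59^3) = 59^2·(59−1) = 3481·58 = 201898.

201898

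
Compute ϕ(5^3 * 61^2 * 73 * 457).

φ(15517035125) = 15517035125 · (1 − 1/5) · (1 − 1/61) · (1 − 1/73) · (1 − 1/457)
       = 15517035125 · 7879680/10175105 = 12016512000.

12016512000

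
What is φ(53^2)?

φ(53^2) = 53^2 − 53^1 = 2809 − 53 = 2756.

2756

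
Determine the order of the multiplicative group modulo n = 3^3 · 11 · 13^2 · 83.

φ(4166019) = 4166019 · (1 − 1/3) · (1 − 1/11) · (1 − 1/13) · (1 − 1/83)
       = 4166019 · 19680/35607 = 2302560.

2302560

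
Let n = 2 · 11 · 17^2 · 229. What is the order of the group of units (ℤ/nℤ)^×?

φ(1455982) = 1455982 · (1 − 1/2) · (1 − 1/11) · (1 − 1/17) · (1 − 1/229)
       = 1455982 · 36480/85646 = 620160.

620160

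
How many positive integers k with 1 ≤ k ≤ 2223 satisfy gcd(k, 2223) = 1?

1296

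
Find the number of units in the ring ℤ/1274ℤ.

Prime factorization: 1274 = 2 · 7**2 · 13.
φ(2) = 2 − 1 = 1.
φ(7^2) = 7^2 − 7^1 = 49 − 7 = 42.
φ(13) = 13 − 1 = 12.
Since φ is multiplicative, φ(1274) = 1 · 42 · 12 = 504.

504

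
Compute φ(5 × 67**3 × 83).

φ(5) = 5 − 1 = 4.
φ(67^3) = 67^3 − 67^2 = 300763 − 4489 = 296274.
φ(83) = 83 − 1 = 82.
Multiply: 4 · 296274 · 82 = 97177872.

97177872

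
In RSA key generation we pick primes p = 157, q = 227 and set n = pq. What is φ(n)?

35256

For distinct primes, φ(pq) = (p−1)(q−1) = 156 × 226 = 35256.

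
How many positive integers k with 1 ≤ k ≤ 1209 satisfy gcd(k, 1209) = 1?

720

First factor: 1209 = 3 × 13 × 31.
φ(3) = 3 − 1 = 2.
φ(13) = 13 − 1 = 12.
φ(31) = 31 − 1 = 30.
φ(1209) = 2 × 12 × 30 = 720.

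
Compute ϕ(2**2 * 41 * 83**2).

φ(2^2) = 2^1·(2−1) = 2·1 = 2.
φ(41) = 41 − 1 = 40.
φ(83^2) = 83^1·(83−1) = 83·82 = 6806.
Multiply: 2 · 40 · 6806 = 544480.

544480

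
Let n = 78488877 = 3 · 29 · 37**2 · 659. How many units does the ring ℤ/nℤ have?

φ(78488877) = 78488877 · (1 − 1/3) · (1 − 1/29) · (1 − 1/37) · (1 − 1/659)
       = 78488877 · 1326528/2121321 = 49081536.

49081536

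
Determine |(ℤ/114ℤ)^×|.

36

114 = 2 · 3 · 19.
φ(2) = 2 − 1 = 1.
φ(3) = 3 − 1 = 2.
φ(19) = 19 − 1 = 18.
Multiply: 1 · 2 · 18 = 36.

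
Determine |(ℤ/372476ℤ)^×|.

157248

372476 = 2^2 · 13^2 · 19 · 29.
φ(2^2) = 2^2 − 2^1 = 4 − 2 = 2.
φ(13^2) = 13^2 − 13^1 = 169 − 13 = 156.
φ(19) = 19 − 1 = 18.
φ(29) = 29 − 1 = 28.
φ(372476) = 2 × 156 × 18 × 28 = 157248.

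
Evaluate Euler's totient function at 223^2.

φ(223^2) = 223^1·(223−1) = 223·222 = 49506.

49506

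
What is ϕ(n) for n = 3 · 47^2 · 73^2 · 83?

1863609408

φ(3) = 3 − 1 = 2.
φ(47^2) = 47^2 − 47^1 = 2209 − 47 = 2162.
φ(73^2) = 73^2 − 73^1 = 5329 − 73 = 5256.
φ(83) = 83 − 1 = 82.
φ(2931168489) = 2 × 2162 × 5256 × 82 = 1863609408.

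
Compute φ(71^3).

φ(357911) = 357911 · (1 − 1/71)
       = 357911 · 70/71 = 352870.

352870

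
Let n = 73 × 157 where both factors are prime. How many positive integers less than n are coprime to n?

11232

For distinct primes, φ(pq) = (p−1)(q−1) = 72 × 156 = 11232.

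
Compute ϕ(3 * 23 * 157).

6864

φ(10833) = 10833 · (1 − 1/3) · (1 − 1/23) · (1 − 1/157)
       = 10833 · 6864/10833 = 6864.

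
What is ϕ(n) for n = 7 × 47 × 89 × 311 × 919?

φ(8368773329) = 8368773329 · (1 − 1/7) · (1 − 1/47) · (1 − 1/89) · (1 − 1/311) · (1 − 1/919)
       = 8368773329 · 6911879040/8368773329 = 6911879040.

6911879040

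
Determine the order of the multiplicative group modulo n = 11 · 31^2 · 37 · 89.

29462400

φ(34810303) = 34810303 · (1 − 1/11) · (1 − 1/31) · (1 − 1/37) · (1 − 1/89)
       = 34810303 · 950400/1122913 = 29462400.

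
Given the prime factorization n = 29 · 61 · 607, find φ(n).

1018080

φ(29) = 29 − 1 = 28.
φ(61) = 61 − 1 = 60.
φ(607) = 607 − 1 = 606.
φ(1073783) = 28 × 60 × 606 = 1018080.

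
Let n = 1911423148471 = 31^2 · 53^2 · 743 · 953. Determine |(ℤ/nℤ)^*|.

φ(1911423148471) = 1911423148471 · (1 − 1/31) · (1 − 1/53) · (1 − 1/743) · (1 − 1/953)
       = 1911423148471 · 1101959040/1163373797 = 1810518702720.

1810518702720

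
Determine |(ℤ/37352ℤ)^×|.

Factor 37352: 37352 = 2**3 · 7 · 23 · 29.
φ(37352) = 37352 · (1 − 1/2) · (1 − 1/7) · (1 − 1/23) · (1 − 1/29)
       = 37352 · 3696/9338 = 14784.

14784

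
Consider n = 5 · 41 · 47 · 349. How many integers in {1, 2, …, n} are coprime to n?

φ(5) = 5 − 1 = 4.
φ(41) = 41 − 1 = 40.
φ(47) = 47 − 1 = 46.
φ(349) = 349 − 1 = 348.
Since φ is multiplicative, φ(3362615) = 4 · 40 · 46 · 348 = 2561280.

2561280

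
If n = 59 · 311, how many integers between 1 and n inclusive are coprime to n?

17980

φ(59) = 59 − 1 = 58.
φ(311) = 311 − 1 = 310.
Since φ is multiplicative, φ(18349) = 58 · 310 = 17980.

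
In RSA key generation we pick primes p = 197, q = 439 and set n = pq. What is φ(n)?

85848

φ(197) = 197 − 1 = 196.
φ(439) = 439 − 1 = 438.
φ(86483) = 196 × 438 = 85848.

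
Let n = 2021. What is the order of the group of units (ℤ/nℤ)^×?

Prime factorization: 2021 = 43 * 47.
φ(43) = 43 − 1 = 42.
φ(47) = 47 − 1 = 46.
Since φ is multiplicative, φ(2021) = 42 · 46 = 1932.

1932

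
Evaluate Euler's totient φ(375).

200

Prime factorization: 375 = 3 * 5^3.
φ(375) = 375 · (1 − 1/3) · (1 − 1/5)
       = 375 · 8/15 = 200.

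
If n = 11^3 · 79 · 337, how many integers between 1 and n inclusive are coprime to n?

31711680

φ(11^3) = 11^2·(11−1) = 121·10 = 1210.
φ(79) = 79 − 1 = 78.
φ(337) = 337 − 1 = 336.
Since φ is multiplicative, φ(35435213) = 1210 · 78 · 336 = 31711680.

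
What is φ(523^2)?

273006

φ(523^2) = 523^1·(523−1) = 523·522 = 273006.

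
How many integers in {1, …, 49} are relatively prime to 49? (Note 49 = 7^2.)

φ(49) = 49 · (1 − 1/7)
       = 49 · 6/7 = 42.

42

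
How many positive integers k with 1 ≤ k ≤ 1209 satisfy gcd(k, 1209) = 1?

Factor 1209: 1209 = 3 * 13 * 31.
φ(1209) = 1209 · (1 − 1/3) · (1 − 1/13) · (1 − 1/31)
       = 1209 · 720/1209 = 720.

720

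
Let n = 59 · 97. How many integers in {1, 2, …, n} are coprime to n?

5568

φ(5723) = 5723 · (1 − 1/59) · (1 − 1/97)
       = 5723 · 5568/5723 = 5568.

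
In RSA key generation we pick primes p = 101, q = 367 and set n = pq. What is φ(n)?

36600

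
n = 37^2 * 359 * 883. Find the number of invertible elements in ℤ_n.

420586992

φ(433968893) = 433968893 · (1 − 1/37) · (1 − 1/359) · (1 − 1/883)
       = 433968893 · 11367216/11728889 = 420586992.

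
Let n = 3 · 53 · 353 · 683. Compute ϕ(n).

φ(38334741) = 38334741 · (1 − 1/3) · (1 − 1/53) · (1 − 1/353) · (1 − 1/683)
       = 38334741 · 24966656/38334741 = 24966656.

24966656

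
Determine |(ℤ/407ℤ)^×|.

Factor 407: 407 = 11 × 37.
φ(407) = 407 · (1 − 1/11) · (1 − 1/37)
       = 407 · 360/407 = 360.

360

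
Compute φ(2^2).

φ(4) = 4 · (1 − 1/2)
       = 4 · 1/2 = 2.

2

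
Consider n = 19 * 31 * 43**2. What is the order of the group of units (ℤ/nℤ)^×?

φ(1089061) = 1089061 · (1 − 1/19) · (1 − 1/31) · (1 − 1/43)
       = 1089061 · 22680/25327 = 975240.

975240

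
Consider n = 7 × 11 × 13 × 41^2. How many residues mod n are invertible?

1180800

φ(1682681) = 1682681 · (1 − 1/7) · (1 − 1/11) · (1 − 1/13) · (1 − 1/41)
       = 1682681 · 28800/41041 = 1180800.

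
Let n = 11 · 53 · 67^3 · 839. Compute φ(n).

φ(147114311531) = 147114311531 · (1 − 1/11) · (1 − 1/53) · (1 − 1/67) · (1 − 1/839)
       = 147114311531 · 28760160/32772179 = 129104358240.

129104358240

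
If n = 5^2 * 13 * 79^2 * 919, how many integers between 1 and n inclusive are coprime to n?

φ(5^2) = 5^2 − 5^1 = 25 − 5 = 20.
φ(13) = 13 − 1 = 12.
φ(79^2) = 79^2 − 79^1 = 6241 − 79 = 6162.
φ(919) = 919 − 1 = 918.
Multiply: 20 · 12 · 6162 · 918 = 1357611840.

1357611840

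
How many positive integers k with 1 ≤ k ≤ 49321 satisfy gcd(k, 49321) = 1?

45360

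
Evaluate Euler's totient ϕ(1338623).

1045440

Factor 1338623: 1338623 = 11^2 * 13 * 23 * 37.
φ(11^2) = 11^1·(11−1) = 11·10 = 110.
φ(13) = 13 − 1 = 12.
φ(23) = 23 − 1 = 22.
φ(37) = 37 − 1 = 36.
Multiply: 110 · 12 · 22 · 36 = 1045440.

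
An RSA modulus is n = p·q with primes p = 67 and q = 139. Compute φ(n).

9108

φ(pq) = (p−1)(q−1) = 66 · 138 = 9108.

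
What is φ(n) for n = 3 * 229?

456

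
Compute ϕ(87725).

First factor: 87725 = 5^2 * 11^2 * 29.
φ(87725) = 87725 · (1 − 1/5) · (1 − 1/11) · (1 − 1/29)
       = 87725 · 1120/1595 = 61600.

61600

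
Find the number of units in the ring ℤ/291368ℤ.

110880

Prime factorization: 291368 = 2^3 × 7 × 11^2 × 43.
φ(291368) = 291368 · (1 − 1/2) · (1 − 1/7) · (1 − 1/11) · (1 − 1/43)
       = 291368 · 2520/6622 = 110880.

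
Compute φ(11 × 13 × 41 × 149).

710400

φ(873587) = 873587 · (1 − 1/11) · (1 − 1/13) · (1 − 1/41) · (1 − 1/149)
       = 873587 · 710400/873587 = 710400.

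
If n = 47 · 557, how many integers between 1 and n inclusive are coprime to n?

25576

φ(47) = 47 − 1 = 46.
φ(557) = 557 − 1 = 556.
φ(26179) = 46 × 556 = 25576.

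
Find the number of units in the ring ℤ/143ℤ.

120

143 = 11 * 13.
φ(143) = 143 · (1 − 1/11) · (1 − 1/13)
       = 143 · 120/143 = 120.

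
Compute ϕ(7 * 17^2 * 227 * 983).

362193024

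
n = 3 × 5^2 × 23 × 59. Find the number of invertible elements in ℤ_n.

51040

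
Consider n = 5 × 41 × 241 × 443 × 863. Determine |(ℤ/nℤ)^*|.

14630553600

φ(5) = 5 − 1 = 4.
φ(41) = 41 − 1 = 40.
φ(241) = 241 − 1 = 240.
φ(443) = 443 − 1 = 442.
φ(863) = 863 − 1 = 862.
Multiply: 4 · 40 · 240 · 442 · 862 = 14630553600.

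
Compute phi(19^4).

123462

φ(130321) = 130321 · (1 − 1/19)
       = 130321 · 18/19 = 123462.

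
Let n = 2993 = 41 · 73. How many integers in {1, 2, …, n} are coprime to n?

2880

φ(41) = 41 − 1 = 40.
φ(73) = 73 − 1 = 72.
φ(2993) = 40 × 72 = 2880.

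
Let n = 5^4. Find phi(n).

φ(5^4) = 5^4 − 5^3 = 625 − 125 = 500.

500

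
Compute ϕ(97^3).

903264

φ(97^3) = 97^3 − 97^2 = 912673 − 9409 = 903264.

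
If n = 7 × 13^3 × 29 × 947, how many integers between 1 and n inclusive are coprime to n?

322305984

φ(422353477) = 422353477 · (1 − 1/7) · (1 − 1/13) · (1 − 1/29) · (1 − 1/947)
       = 422353477 · 1907136/2499133 = 322305984.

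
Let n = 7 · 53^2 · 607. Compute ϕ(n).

10020816

φ(11935441) = 11935441 · (1 − 1/7) · (1 − 1/53) · (1 − 1/607)
       = 11935441 · 189072/225197 = 10020816.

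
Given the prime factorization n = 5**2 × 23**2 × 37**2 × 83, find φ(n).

1105346880

φ(5^2) = 5^1·(5−1) = 5·4 = 20.
φ(23^2) = 23^1·(23−1) = 23·22 = 506.
φ(37^2) = 37^1·(37−1) = 37·36 = 1332.
φ(83) = 83 − 1 = 82.
Since φ is multiplicative, φ(1502717075) = 20 · 506 · 1332 · 82 = 1105346880.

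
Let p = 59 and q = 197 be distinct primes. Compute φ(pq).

11368

φ(pq) = (p−1)(q−1) = 58 · 196 = 11368.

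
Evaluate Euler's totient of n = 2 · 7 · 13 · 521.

φ(2) = 2 − 1 = 1.
φ(7) = 7 − 1 = 6.
φ(13) = 13 − 1 = 12.
φ(521) = 521 − 1 = 520.
φ(94822) = 1 × 6 × 12 × 520 = 37440.

37440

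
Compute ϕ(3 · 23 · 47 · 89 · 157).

27785472

φ(45314439) = 45314439 · (1 − 1/3) · (1 − 1/23) · (1 − 1/47) · (1 − 1/89) · (1 − 1/157)
       = 45314439 · 27785472/45314439 = 27785472.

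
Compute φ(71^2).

φ(71^2) = 71^1·(71−1) = 71·70 = 4970.

4970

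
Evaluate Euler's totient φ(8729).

7056

First factor: 8729 = 7 · 29 · 43.
φ(8729) = 8729 · (1 − 1/7) · (1 − 1/29) · (1 − 1/43)
       = 8729 · 7056/8729 = 7056.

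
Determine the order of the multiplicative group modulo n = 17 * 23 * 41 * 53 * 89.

64430080

φ(75618227) = 75618227 · (1 − 1/17) · (1 − 1/23) · (1 − 1/41) · (1 − 1/53) · (1 − 1/89)
       = 75618227 · 64430080/75618227 = 64430080.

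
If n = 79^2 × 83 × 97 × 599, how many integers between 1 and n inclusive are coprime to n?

29007343872

φ(79^2) = 79^1·(79−1) = 79·78 = 6162.
φ(83) = 83 − 1 = 82.
φ(97) = 97 − 1 = 96.
φ(599) = 599 − 1 = 598.
Since φ is multiplicative, φ(30097528309) = 6162 · 82 · 96 · 598 = 29007343872.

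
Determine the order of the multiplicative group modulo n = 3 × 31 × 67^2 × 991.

262666800

φ(3) = 3 − 1 = 2.
φ(31) = 31 − 1 = 30.
φ(67^2) = 67^1·(67−1) = 67·66 = 4422.
φ(991) = 991 − 1 = 990.
Multiply: 2 · 30 · 4422 · 990 = 262666800.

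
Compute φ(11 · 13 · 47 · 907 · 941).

4701052800

φ(11) = 11 − 1 = 10.
φ(13) = 13 − 1 = 12.
φ(47) = 47 − 1 = 46.
φ(907) = 907 − 1 = 906.
φ(941) = 941 − 1 = 940.
Since φ is multiplicative, φ(5736286127) = 10 · 12 · 46 · 906 · 940 = 4701052800.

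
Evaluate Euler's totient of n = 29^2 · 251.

φ(211091) = 211091 · (1 − 1/29) · (1 − 1/251)
       = 211091 · 7000/7279 = 203000.

203000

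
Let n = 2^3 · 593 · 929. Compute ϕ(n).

2197504

φ(4407176) = 4407176 · (1 − 1/2) · (1 − 1/593) · (1 − 1/929)
       = 4407176 · 549376/1101794 = 2197504.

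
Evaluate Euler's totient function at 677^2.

φ(458329) = 458329 · (1 − 1/677)
       = 458329 · 676/677 = 457652.

457652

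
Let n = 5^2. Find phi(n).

φ(25) = 25 · (1 − 1/5)
       = 25 · 4/5 = 20.

20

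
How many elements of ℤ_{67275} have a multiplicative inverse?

Factor 67275: 67275 = 3**2 · 5**2 · 13 · 23.
φ(67275) = 67275 · (1 − 1/3) · (1 − 1/5) · (1 − 1/13) · (1 − 1/23)
       = 67275 · 2112/4485 = 31680.

31680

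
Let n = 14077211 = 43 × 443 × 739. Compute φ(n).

φ(14077211) = 14077211 · (1 − 1/43) · (1 − 1/443) · (1 − 1/739)
       = 14077211 · 13700232/14077211 = 13700232.

13700232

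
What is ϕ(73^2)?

φ(5329) = 5329 · (1 − 1/73)
       = 5329 · 72/73 = 5256.

5256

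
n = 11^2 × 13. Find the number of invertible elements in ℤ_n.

1320

φ(11^2) = 11^2 − 11^1 = 121 − 11 = 110.
φ(13) = 13 − 1 = 12.
φ(1573) = 110 × 12 = 1320.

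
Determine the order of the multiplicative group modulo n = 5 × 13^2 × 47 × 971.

27842880

φ(5) = 5 − 1 = 4.
φ(13^2) = 13^1·(13−1) = 13·12 = 156.
φ(47) = 47 − 1 = 46.
φ(971) = 971 − 1 = 970.
Multiply: 4 · 156 · 46 · 970 = 27842880.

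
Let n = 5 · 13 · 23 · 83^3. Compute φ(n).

φ(5) = 5 − 1 = 4.
φ(13) = 13 − 1 = 12.
φ(23) = 23 − 1 = 22.
φ(83^3) = 83^2·(83−1) = 6889·82 = 564898.
φ(854821565) = 4 × 12 × 22 × 564898 = 596532288.

596532288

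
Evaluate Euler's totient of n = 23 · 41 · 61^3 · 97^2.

1829517465600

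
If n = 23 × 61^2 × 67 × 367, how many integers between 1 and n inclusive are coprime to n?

1945041120

φ(2104400387) = 2104400387 · (1 − 1/23) · (1 − 1/61) · (1 − 1/67) · (1 − 1/367)
       = 2104400387 · 31885920/34498367 = 1945041120.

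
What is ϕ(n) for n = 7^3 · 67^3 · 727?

63237907656

φ(74998562443) = 74998562443 · (1 − 1/7) · (1 − 1/67) · (1 − 1/727)
       = 74998562443 · 287496/340963 = 63237907656.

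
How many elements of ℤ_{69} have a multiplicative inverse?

44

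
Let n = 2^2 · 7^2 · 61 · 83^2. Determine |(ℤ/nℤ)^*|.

φ(82364884) = 82364884 · (1 − 1/2) · (1 − 1/7) · (1 − 1/61) · (1 − 1/83)
       = 82364884 · 29520/70882 = 34302240.

34302240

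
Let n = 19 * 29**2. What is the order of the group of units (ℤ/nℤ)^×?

φ(15979) = 15979 · (1 − 1/19) · (1 − 1/29)
       = 15979 · 504/551 = 14616.

14616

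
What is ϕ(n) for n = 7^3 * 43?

12348

φ(7^3) = 7^2·(7−1) = 49·6 = 294.
φ(43) = 43 − 1 = 42.
Since φ is multiplicative, φ(14749) = 294 · 42 = 12348.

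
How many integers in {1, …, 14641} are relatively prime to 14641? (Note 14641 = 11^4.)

φ(11^4) = 11^3·(11−1) = 1331·10 = 13310.

13310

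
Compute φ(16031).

Prime factorization: 16031 = 17 * 23 * 41.
φ(17) = 17 − 1 = 16.
φ(23) = 23 − 1 = 22.
φ(41) = 41 − 1 = 40.
Since φ is multiplicative, φ(16031) = 16 · 22 · 40 = 14080.

14080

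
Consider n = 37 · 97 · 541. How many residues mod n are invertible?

1866240

φ(37) = 37 − 1 = 36.
φ(97) = 97 − 1 = 96.
φ(541) = 541 − 1 = 540.
Multiply: 36 · 96 · 540 = 1866240.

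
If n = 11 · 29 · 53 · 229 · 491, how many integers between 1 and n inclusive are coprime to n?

1626643200

φ(11) = 11 − 1 = 10.
φ(29) = 29 − 1 = 28.
φ(53) = 53 − 1 = 52.
φ(229) = 229 − 1 = 228.
φ(491) = 491 − 1 = 490.
φ(1901006173) = 10 × 28 × 52 × 228 × 490 = 1626643200.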